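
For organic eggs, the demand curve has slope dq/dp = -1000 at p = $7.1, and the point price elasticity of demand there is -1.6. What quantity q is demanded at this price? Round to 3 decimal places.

4437.500

Ed = (dq/dp)·(p/q) ⇒ q = (dq/dp)·p/Ed = (-1000)·7.1/(-1.6) = 4437.5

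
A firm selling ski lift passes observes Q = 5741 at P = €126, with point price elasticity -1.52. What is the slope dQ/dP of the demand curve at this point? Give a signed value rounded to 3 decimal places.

-69.257

Ed = (dQ/dP)·(P/Q) ⇒ dQ/dP = Ed·Q/P = (-1.52)·5741/126 = -69.25650…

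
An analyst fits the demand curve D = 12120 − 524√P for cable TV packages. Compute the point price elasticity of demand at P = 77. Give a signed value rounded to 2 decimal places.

-0.31

dD/dP = −524/(2√P) = -29.8577. At P = 77, D = 7521.92.
Ed = (dD/dP)·(P/D) = (-29.8577) × (77/7521.92) = -0.3056…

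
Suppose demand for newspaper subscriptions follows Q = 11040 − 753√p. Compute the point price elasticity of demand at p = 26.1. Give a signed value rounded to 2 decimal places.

-0.27

dQ/dp = −753/(2√p) = -73.6961. At p = 26.1, Q = 7193.06.
Ed = (dQ/dp)·(p/Q) = (-73.6961) × (26.1/7193.06) = -0.2674…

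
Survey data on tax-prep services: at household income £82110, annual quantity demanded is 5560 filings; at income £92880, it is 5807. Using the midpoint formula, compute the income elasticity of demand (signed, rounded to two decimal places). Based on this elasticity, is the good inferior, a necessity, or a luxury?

%ΔQ = (5807 − 5560)/[( 5560 + 5807)/2] = 247/5683.5 = 0.043459…
%ΔIncome = (92880 − 82110)/[( 82110 + 92880)/2] = 10770/87495 = 0.123092…
E_income = (247/5683.5) / (10770/87495) = 0.3530…
0 < E_income < 1 ⇒ normal good, necessity.

0.35; necessity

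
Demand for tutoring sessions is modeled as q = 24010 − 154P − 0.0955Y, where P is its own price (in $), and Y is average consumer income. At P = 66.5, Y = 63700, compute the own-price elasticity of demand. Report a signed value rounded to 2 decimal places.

-1.33

At the given values, q = 24010 − 154(66.5) − 0.0955(63700) = 7685.65.
∂q/∂P = −154.
E = (-154) × (66.5/7685.65) = -1.3324…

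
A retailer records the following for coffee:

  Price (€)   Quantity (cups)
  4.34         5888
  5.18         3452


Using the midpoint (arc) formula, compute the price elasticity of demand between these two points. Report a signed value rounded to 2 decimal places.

-2.96

%ΔQ = (3452 − 5888) / [(5888 + 3452)/2] = -2436/4670 = -0.521627…
%ΔP = (5.18 − 4.34) / [(4.34 + 5.18)/2] = 0.84/4.76 = 0.176470…
Arc Ed = %ΔQ / %ΔP = (-2436/4670) / (0.84/4.76) = -2.9558…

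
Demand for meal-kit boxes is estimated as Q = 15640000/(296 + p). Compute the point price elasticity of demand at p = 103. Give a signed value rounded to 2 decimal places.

-0.26

dQ/dp = −15640000/(296 + p)² = -98.2406. At p = 103, Q = 39198.
Ed = (dQ/dp)·(p/Q) = (-98.2406) × (103/39198) = -0.2581…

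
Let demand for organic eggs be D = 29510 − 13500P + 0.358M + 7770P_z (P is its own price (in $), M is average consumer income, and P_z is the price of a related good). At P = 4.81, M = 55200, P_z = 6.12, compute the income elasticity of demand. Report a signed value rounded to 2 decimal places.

At the given values, D = 29510 − 13500(4.81) + 0.358(55200) + 7770(6.12) = 31889.
∂D/∂M = 0.358.
E = (0.358) × (55200/31889) = 0.6196…

0.62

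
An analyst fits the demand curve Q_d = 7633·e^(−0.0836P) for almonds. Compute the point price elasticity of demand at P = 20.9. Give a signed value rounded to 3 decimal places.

-1.747

dQ_d/dP = −0.0836·Q_d = -111.195. At P = 20.9, Q_d = 1330.08.
Ed = (dQ_d/dP)·(P/Q_d) = (-111.195) × (20.9/1330.08) = -1.74724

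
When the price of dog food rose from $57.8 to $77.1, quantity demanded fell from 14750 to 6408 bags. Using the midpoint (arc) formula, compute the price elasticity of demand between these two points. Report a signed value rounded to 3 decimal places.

%ΔQ = (6408 − 14750) / [(14750 + 6408)/2] = -8342/10579 = -0.788543…
%ΔP = (77.1 − 57.8) / [(57.8 + 77.1)/2] = 19.3/67.45 = 0.286137…
Arc Ed = %ΔQ / %ΔP = (-8342/10579) / (19.3/67.45) = -2.75581…

-2.756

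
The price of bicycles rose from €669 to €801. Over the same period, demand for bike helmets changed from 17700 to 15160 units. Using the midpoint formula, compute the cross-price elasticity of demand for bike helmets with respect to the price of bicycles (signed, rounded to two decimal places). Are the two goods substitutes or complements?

%ΔQ_{bike helmets} = (15160 − 17700)/avg = -2540/16430 = -0.154595…
%ΔP_{bicycles} = (801 − 669)/avg = 132/735 = 0.179591…
E_cross = (-2540/16430) / (132/735) = -0.8608…
E_cross < 0 ⇒ the goods are complements.

-0.86; complements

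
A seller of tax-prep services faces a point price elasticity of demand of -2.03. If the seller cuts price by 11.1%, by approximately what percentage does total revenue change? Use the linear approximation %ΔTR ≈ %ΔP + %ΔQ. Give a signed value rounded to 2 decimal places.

+11.43%

%ΔQ ≈ Ed × %ΔP = (-2.03) × (-11.1%) = +22.5330%
%ΔTR ≈ %ΔP + %ΔQ = (-11.1%) + (+22.5330%) = +11.4330%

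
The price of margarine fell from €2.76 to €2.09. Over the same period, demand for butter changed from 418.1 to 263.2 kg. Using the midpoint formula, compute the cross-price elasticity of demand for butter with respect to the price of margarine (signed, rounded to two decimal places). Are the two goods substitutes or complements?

%ΔQ_{butter} = (263.2 − 418.1)/avg = -154.9/340.65 = -0.454718…
%ΔP_{margarine} = (2.09 − 2.76)/avg = -0.67/2.425 = -0.276288…
E_cross = (-154.9/340.65) / (-0.67/2.425) = 1.6458…
E_cross > 0 ⇒ the goods are substitutes.

1.65; substitutes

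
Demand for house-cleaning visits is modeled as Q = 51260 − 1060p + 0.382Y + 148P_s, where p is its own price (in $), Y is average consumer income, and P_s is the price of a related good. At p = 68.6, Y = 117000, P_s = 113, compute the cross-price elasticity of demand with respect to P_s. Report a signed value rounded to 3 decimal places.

At the given values, Q = 51260 − 1060(68.6) + 0.382(117000) + 148(113) = 39962.
∂Q/∂P_s = 148.
E = (148) × (113/39962) = 0.41849…

0.418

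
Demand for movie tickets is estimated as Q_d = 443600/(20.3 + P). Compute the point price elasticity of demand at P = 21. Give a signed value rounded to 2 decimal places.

dQ_d/dP = −443600/(20.3 + P)² = -260.071. At P = 21, Q_d = 10740.9.
Ed = (dQ_d/dP)·(P/Q_d) = (-260.071) × (21/10740.9) = -0.5084…

-0.51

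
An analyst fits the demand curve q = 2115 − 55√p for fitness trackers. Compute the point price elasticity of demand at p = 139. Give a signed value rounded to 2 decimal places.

-0.22

dq/dp = −55/(2√p) = -2.33252. At p = 139, q = 1466.56.
Ed = (dq/dp)·(p/q) = (-2.33252) × (139/1466.56) = -0.2210…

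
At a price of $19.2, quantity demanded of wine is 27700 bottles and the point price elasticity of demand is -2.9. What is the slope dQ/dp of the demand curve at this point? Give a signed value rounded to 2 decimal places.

Ed = (dQ/dp)·(p/Q) ⇒ dQ/dp = Ed·Q/p = (-2.9)·27700/19.2 = -4183.8541…

-4183.85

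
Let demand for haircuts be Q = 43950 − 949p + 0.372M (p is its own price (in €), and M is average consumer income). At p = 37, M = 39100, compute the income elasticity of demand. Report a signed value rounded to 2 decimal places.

At the given values, Q = 43950 − 949(37) + 0.372(39100) = 23382.2.
∂Q/∂M = 0.372.
E = (0.372) × (39100/23382.2) = 0.6220…

0.62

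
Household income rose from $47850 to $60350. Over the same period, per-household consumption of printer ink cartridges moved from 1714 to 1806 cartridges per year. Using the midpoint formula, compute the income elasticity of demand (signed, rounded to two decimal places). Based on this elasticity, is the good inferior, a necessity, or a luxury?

0.23; necessity

%ΔQ = (1806 − 1714)/[( 1714 + 1806)/2] = 92/1760 = 0.052272…
%ΔIncome = (60350 − 47850)/[( 47850 + 60350)/2] = 12500/54100 = 0.231053…
E_income = (92/1760) / (12500/54100) = 0.2262…
0 < E_income < 1 ⇒ normal good, necessity.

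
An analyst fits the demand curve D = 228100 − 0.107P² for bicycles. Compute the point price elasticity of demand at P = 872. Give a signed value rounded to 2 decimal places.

-1.11

dD/dP = −2·0.107·P = -186.608. At P = 872, D = 146738.912.
Ed = (dD/dP)·(P/D) = (-186.608) × (872/146738.912) = -1.1089…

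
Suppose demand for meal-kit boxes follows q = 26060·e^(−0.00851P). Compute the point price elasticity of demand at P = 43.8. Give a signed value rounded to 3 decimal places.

-0.373

dq/dP = −0.00851·q = -152.766. At P = 43.8, q = 17951.3.
Ed = (dq/dP)·(P/q) = (-152.766) × (43.8/17951.3) = -0.37273…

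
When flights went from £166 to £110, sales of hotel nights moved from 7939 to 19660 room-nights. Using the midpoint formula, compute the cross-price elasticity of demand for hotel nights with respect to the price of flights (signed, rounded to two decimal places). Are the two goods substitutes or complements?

%ΔQ_{hotel nights} = (19660 − 7939)/avg = 11721/13799.5 = 0.849378…
%ΔP_{flights} = (110 − 166)/avg = -56/138 = -0.405797…
E_cross = (11721/13799.5) / (-56/138) = -2.0931…
E_cross < 0 ⇒ the goods are complements.

-2.09; complements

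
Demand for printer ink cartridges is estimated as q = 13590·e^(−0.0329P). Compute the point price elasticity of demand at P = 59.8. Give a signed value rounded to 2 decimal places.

dq/dP = −0.0329·q = -62.5138. At P = 59.8, q = 1900.11.
Ed = (dq/dP)·(P/q) = (-62.5138) × (59.8/1900.11) = -1.9674…

-1.97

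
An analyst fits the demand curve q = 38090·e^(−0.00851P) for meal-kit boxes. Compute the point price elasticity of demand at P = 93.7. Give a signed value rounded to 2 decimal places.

-0.80

dq/dP = −0.00851·q = -146.029. At P = 93.7, q = 17159.7.
Ed = (dq/dP)·(P/q) = (-146.029) × (93.7/17159.7) = -0.7973…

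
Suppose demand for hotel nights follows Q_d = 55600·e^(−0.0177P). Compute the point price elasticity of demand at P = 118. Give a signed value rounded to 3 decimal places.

dQ_d/dP = −0.0177·Q_d = -121.894. At P = 118, Q_d = 6886.64.
Ed = (dQ_d/dP)·(P/Q_d) = (-121.894) × (118/6886.64) = -2.0886

-2.089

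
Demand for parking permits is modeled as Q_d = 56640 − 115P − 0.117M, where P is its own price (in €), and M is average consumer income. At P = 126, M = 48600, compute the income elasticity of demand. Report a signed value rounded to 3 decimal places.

-0.156

At the given values, Q_d = 56640 − 115(126) − 0.117(48600) = 36463.8.
∂Q_d/∂M = -0.117.
E = (-0.117) × (48600/36463.8) = -0.15594…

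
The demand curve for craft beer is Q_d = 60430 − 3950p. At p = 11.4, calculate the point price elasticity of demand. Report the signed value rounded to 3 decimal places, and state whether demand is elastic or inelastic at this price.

-2.924; elastic

dQ_d/dp = −3950. At p = 11.4, Q_d = 60430 − 3950(11.4) = 15400.
Ed = (dQ_d/dp)·(p/Q_d) = −3950 × (11.4/15400) = -2.92402…
|Ed| = 2.924 > 1, so demand is elastic.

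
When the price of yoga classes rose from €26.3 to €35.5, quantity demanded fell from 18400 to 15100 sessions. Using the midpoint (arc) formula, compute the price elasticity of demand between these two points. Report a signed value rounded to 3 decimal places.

%ΔQ = (15100 − 18400) / [(18400 + 15100)/2] = -3300/16750 = -0.197014…
%ΔP = (35.5 − 26.3) / [(26.3 + 35.5)/2] = 9.2/30.9 = 0.297734…
Arc Ed = %ΔQ / %ΔP = (-3300/16750) / (9.2/30.9) = -0.66171…

-0.662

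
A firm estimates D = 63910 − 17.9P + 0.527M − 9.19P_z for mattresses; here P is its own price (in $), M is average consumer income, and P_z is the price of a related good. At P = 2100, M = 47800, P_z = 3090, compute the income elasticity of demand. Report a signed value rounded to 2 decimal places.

At the given values, D = 63910 − 17.9(2100) + 0.527(47800) − 9.19(3090) = 23113.5.
∂D/∂M = 0.527.
E = (0.527) × (47800/23113.5) = 1.0898…

1.09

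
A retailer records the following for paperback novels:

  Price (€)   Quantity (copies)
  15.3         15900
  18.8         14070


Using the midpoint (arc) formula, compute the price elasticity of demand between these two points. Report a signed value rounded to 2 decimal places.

%ΔQ = (14070 − 15900) / [(15900 + 14070)/2] = -1830/14985 = -0.122122…
%ΔP = (18.8 − 15.3) / [(15.3 + 18.8)/2] = 3.5/17.05 = 0.205278…
Arc Ed = %ΔQ / %ΔP = (-1830/14985) / (3.5/17.05) = -0.5949…

-0.59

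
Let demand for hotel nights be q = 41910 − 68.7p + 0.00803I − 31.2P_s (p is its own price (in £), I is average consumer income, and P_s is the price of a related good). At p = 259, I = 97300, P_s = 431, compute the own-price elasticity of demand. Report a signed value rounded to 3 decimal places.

At the given values, q = 41910 − 68.7(259) + 0.00803(97300) − 31.2(431) = 11450.819.
∂q/∂p = −68.7.
E = (-68.7) × (259/11450.819) = -1.55388…

-1.554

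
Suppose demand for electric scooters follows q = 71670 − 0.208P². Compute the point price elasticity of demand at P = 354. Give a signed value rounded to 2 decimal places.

-1.14

dq/dP = −2·0.208·P = -147.264. At P = 354, q = 45604.272.
Ed = (dq/dP)·(P/q) = (-147.264) × (354/45604.272) = -1.1431…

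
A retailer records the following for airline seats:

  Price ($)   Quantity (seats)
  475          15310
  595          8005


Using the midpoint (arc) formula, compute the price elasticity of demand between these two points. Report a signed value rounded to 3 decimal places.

%ΔQ = (8005 − 15310) / [(15310 + 8005)/2] = -7305/11657.5 = -0.626635…
%ΔP = (595 − 475) / [(475 + 595)/2] = 120/535 = 0.224299…
Arc Ed = %ΔQ / %ΔP = (-7305/11657.5) / (120/535) = -2.79374…

-2.794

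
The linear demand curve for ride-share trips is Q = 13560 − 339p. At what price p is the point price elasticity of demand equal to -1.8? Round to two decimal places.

Ed = −339p/(13560 − 339p). Set this equal to -1.8:
339p = 1.8·(13560 − 339p) ⇒ 339p(1 + 1.8) = 1.8·13560
p = 1.8·13560 / (339·2.8) = 25.7142…

25.71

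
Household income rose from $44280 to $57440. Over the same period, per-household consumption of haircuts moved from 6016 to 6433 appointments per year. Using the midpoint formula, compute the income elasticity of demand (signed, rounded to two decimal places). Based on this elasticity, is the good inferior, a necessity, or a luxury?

0.26; necessity

%ΔQ = (6433 − 6016)/[( 6016 + 6433)/2] = 417/6224.5 = 0.066993…
%ΔIncome = (57440 − 44280)/[( 44280 + 57440)/2] = 13160/50860 = 0.258749…
E_income = (417/6224.5) / (13160/50860) = 0.2589…
0 < E_income < 1 ⇒ normal good, necessity.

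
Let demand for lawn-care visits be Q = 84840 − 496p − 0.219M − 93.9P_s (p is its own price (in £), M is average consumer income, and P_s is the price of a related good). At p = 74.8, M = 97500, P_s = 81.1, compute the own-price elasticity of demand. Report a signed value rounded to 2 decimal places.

-1.98

At the given values, Q = 84840 − 496(74.8) − 0.219(97500) − 93.9(81.1) = 18771.41.
∂Q/∂p = −496.
E = (-496) × (74.8/18771.41) = -1.9764…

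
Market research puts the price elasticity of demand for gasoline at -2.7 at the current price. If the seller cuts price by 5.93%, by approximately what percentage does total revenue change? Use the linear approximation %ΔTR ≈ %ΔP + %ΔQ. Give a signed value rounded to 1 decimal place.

%ΔQ ≈ Ed × %ΔP = (-2.7) × (-5.93%) = +16.0110%
%ΔTR ≈ %ΔP + %ΔQ = (-5.93%) + (+16.0110%) = +10.0810%

+10.1%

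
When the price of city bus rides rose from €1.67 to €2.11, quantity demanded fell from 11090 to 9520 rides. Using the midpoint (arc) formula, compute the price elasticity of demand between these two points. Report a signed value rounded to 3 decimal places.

-0.654

%ΔQ = (9520 − 11090) / [(11090 + 9520)/2] = -1570/10305 = -0.152353…
%ΔP = (2.11 − 1.67) / [(1.67 + 2.11)/2] = 0.44/1.89 = 0.232804…
Arc Ed = %ΔQ / %ΔP = (-1570/10305) / (0.44/1.89) = -0.65442…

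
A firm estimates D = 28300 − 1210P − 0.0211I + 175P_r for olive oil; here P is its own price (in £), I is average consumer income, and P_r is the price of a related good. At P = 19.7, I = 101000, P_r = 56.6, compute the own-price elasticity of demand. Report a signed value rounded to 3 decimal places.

At the given values, D = 28300 − 1210(19.7) − 0.0211(101000) + 175(56.6) = 12236.9.
∂D/∂P = −1210.
E = (-1210) × (19.7/12236.9) = -1.94796…

-1.948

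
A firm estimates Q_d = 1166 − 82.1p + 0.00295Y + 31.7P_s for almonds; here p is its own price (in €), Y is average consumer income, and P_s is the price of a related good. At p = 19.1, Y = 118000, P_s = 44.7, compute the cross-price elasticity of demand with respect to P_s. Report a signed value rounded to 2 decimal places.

1.04

At the given values, Q_d = 1166 − 82.1(19.1) + 0.00295(118000) + 31.7(44.7) = 1362.98.
∂Q_d/∂P_s = 31.7.
E = (31.7) × (44.7/1362.98) = 1.0396…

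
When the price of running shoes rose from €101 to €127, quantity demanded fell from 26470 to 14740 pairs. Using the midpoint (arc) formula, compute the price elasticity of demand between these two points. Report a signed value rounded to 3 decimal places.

-2.496

%ΔQ = (14740 − 26470) / [(26470 + 14740)/2] = -11730/20605 = -0.569279…
%ΔP = (127 − 101) / [(101 + 127)/2] = 26/114 = 0.228070…
Arc Ed = %ΔQ / %ΔP = (-11730/20605) / (26/114) = -2.49607…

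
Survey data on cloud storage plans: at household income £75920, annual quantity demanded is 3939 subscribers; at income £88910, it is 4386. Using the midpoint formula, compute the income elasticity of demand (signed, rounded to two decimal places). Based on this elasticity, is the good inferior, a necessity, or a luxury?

%ΔQ = (4386 − 3939)/[( 3939 + 4386)/2] = 447/4162.5 = 0.107387…
%ΔIncome = (88910 − 75920)/[( 75920 + 88910)/2] = 12990/82415 = 0.157616…
E_income = (447/4162.5) / (12990/82415) = 0.6813…
0 < E_income < 1 ⇒ normal good, necessity.

0.68; necessity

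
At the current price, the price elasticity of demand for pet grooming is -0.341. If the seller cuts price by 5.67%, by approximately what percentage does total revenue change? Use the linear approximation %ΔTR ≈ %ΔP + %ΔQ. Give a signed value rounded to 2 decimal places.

-3.74%

%ΔQ ≈ Ed × %ΔP = (-0.341) × (-5.67%) = +1.9335%
%ΔTR ≈ %ΔP + %ΔQ = (-5.67%) + (+1.9335%) = -3.7365%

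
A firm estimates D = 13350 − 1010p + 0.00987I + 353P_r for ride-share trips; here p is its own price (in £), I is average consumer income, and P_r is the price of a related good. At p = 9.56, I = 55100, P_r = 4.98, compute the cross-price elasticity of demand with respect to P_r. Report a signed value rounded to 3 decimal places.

0.293

At the given values, D = 13350 − 1010(9.56) + 0.00987(55100) + 353(4.98) = 5996.177.
∂D/∂P_r = 353.
E = (353) × (4.98/5996.177) = 0.29317…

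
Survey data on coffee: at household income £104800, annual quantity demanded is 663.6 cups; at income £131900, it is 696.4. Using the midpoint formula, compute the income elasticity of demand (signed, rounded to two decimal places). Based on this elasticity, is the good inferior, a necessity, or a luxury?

%ΔQ = (696.4 − 663.6)/[( 663.6 + 696.4)/2] = 32.8/680 = 0.048235…
%ΔIncome = (131900 − 104800)/[( 104800 + 131900)/2] = 27100/118350 = 0.228981…
E_income = (32.8/680) / (27100/118350) = 0.2106…
0 < E_income < 1 ⇒ normal good, necessity.

0.21; necessity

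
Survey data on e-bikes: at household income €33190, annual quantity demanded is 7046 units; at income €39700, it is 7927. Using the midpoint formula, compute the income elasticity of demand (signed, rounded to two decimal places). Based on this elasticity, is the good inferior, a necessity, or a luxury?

0.66; necessity

%ΔQ = (7927 − 7046)/[( 7046 + 7927)/2] = 881/7486.5 = 0.117678…
%ΔIncome = (39700 − 33190)/[( 33190 + 39700)/2] = 6510/36445 = 0.178625…
E_income = (881/7486.5) / (6510/36445) = 0.6588…
0 < E_income < 1 ⇒ normal good, necessity.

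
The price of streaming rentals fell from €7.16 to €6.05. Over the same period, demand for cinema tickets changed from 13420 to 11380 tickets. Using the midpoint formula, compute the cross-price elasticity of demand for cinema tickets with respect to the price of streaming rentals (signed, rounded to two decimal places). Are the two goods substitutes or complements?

%ΔQ_{cinema tickets} = (11380 − 13420)/avg = -2040/12400 = -0.164516…
%ΔP_{streaming rentals} = (6.05 − 7.16)/avg = -1.11/6.605 = -0.168054…
E_cross = (-2040/12400) / (-1.11/6.605) = 0.9789…
E_cross > 0 ⇒ the goods are substitutes.

0.98; substitutes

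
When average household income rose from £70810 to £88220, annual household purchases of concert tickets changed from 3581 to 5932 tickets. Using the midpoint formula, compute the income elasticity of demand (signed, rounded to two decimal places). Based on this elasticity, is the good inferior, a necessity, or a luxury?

%ΔQ = (5932 − 3581)/[( 3581 + 5932)/2] = 2351/4756.5 = 0.494270…
%ΔIncome = (88220 − 70810)/[( 70810 + 88220)/2] = 17410/79515 = 0.218952…
E_income = (2351/4756.5) / (17410/79515) = 2.2574…
E_income > 1 ⇒ normal good, luxury.

2.26; luxury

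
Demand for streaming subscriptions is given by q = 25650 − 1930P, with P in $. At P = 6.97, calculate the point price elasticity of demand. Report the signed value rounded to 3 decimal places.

-1.103

dq/dP = −1930. At P = 6.97, q = 25650 − 1930(6.97) = 12197.9.
Ed = (dq/dP)·(P/q) = −1930 × (6.97/12197.9) = -1.10282…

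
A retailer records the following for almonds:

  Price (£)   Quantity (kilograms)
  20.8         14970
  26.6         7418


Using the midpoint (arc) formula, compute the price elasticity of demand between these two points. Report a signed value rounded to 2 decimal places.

-2.76

%ΔQ = (7418 − 14970) / [(14970 + 7418)/2] = -7552/11194 = -0.674647…
%ΔP = (26.6 − 20.8) / [(20.8 + 26.6)/2] = 5.8/23.7 = 0.244725…
Arc Ed = %ΔQ / %ΔP = (-7552/11194) / (5.8/23.7) = -2.7567…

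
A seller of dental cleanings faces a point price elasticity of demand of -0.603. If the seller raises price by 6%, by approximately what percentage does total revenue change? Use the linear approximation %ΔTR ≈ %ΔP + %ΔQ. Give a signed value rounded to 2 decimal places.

%ΔQ ≈ Ed × %ΔP = (-0.603) × (+6%) = -3.6180%
%ΔTR ≈ %ΔP + %ΔQ = (+6%) + (-3.6180%) = +2.3820%

+2.38%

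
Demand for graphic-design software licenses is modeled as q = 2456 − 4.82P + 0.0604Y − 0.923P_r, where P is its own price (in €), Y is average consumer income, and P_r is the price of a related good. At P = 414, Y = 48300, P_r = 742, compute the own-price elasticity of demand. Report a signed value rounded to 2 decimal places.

-0.74

At the given values, q = 2456 − 4.82(414) + 0.0604(48300) − 0.923(742) = 2692.974.
∂q/∂P = −4.82.
E = (-4.82) × (414/2692.974) = -0.7409…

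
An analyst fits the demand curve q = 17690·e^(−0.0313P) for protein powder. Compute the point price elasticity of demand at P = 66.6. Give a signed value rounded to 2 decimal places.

dq/dP = −0.0313·q = -68.8574. At P = 66.6, q = 2199.92.
Ed = (dq/dP)·(P/q) = (-68.8574) × (66.6/2199.92) = -2.0845…

-2.08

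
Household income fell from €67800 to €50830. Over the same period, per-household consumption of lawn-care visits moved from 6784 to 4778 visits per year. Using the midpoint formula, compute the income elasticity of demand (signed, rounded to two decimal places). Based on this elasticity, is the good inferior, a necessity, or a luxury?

1.21; luxury

%ΔQ = (4778 − 6784)/[( 6784 + 4778)/2] = -2006/5781 = -0.346998…
%ΔIncome = (50830 − 67800)/[( 67800 + 50830)/2] = -16970/59315 = -0.286099…
E_income = (-2006/5781) / (-16970/59315) = 1.2128…
E_income > 1 ⇒ normal good, luxury.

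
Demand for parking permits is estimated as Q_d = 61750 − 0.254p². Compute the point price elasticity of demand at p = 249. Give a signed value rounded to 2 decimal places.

dQ_d/dp = −2·0.254·p = -126.492. At p = 249, Q_d = 46001.746.
Ed = (dQ_d/dp)·(p/Q_d) = (-126.492) × (249/46001.746) = -0.6846…

-0.68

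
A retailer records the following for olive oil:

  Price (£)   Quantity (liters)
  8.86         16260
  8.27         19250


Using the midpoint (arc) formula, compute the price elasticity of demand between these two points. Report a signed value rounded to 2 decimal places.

-2.44

%ΔQ = (19250 − 16260) / [(16260 + 19250)/2] = 2990/17755 = 0.168403…
%ΔP = (8.27 − 8.86) / [(8.86 + 8.27)/2] = -0.59/8.565 = -0.068884…
Arc Ed = %ΔQ / %ΔP = (2990/17755) / (-0.59/8.565) = -2.4447…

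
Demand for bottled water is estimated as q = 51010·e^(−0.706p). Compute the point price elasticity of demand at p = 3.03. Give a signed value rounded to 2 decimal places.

-2.14

dq/dp = −0.706·q = -4240.59. At p = 3.03, q = 6006.5.
Ed = (dq/dp)·(p/q) = (-4240.59) × (3.03/6006.5) = -2.1391…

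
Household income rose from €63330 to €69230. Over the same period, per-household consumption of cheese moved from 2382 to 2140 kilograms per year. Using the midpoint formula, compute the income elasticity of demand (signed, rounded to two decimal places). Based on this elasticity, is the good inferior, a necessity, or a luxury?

-1.20; inferior

%ΔQ = (2140 − 2382)/[( 2382 + 2140)/2] = -242/2261 = -0.107032…
%ΔIncome = (69230 − 63330)/[( 63330 + 69230)/2] = 5900/66280 = 0.089016…
E_income = (-242/2261) / (5900/66280) = -1.2023…
E_income < 0 ⇒ inferior good.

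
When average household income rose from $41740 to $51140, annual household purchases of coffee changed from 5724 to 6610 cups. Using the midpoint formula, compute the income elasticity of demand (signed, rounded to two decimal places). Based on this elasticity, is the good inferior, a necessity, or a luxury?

0.71; necessity

%ΔQ = (6610 − 5724)/[( 5724 + 6610)/2] = 886/6167 = 0.143667…
%ΔIncome = (51140 − 41740)/[( 41740 + 51140)/2] = 9400/46440 = 0.202411…
E_income = (886/6167) / (9400/46440) = 0.7097…
0 < E_income < 1 ⇒ normal good, necessity.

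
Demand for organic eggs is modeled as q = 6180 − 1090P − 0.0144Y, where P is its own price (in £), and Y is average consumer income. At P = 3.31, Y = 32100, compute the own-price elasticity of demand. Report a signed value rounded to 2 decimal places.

At the given values, q = 6180 − 1090(3.31) − 0.0144(32100) = 2109.86.
∂q/∂P = −1090.
E = (-1090) × (3.31/2109.86) = -1.7100…

-1.71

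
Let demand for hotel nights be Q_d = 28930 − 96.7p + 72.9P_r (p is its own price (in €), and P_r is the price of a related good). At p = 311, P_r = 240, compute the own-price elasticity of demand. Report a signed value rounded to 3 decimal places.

-1.839

At the given values, Q_d = 28930 − 96.7(311) + 72.9(240) = 16352.3.
∂Q_d/∂p = −96.7.
E = (-96.7) × (311/16352.3) = -1.83911…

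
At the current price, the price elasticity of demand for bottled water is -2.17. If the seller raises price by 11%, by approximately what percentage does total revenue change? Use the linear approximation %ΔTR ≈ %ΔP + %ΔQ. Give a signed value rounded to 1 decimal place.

-12.9%

%ΔQ ≈ Ed × %ΔP = (-2.17) × (+11%) = -23.8700%
%ΔTR ≈ %ΔP + %ΔQ = (+11%) + (-23.8700%) = -12.8700%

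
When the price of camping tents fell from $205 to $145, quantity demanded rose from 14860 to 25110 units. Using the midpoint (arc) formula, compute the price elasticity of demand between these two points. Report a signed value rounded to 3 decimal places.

%ΔQ = (25110 − 14860) / [(14860 + 25110)/2] = 10250/19985 = 0.512884…
%ΔP = (145 − 205) / [(205 + 145)/2] = -60/175 = -0.342857…
Arc Ed = %ΔQ / %ΔP = (10250/19985) / (-60/175) = -1.49591…

-1.496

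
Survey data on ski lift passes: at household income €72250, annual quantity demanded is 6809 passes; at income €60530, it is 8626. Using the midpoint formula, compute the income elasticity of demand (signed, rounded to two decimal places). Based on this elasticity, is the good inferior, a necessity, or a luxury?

-1.33; inferior

%ΔQ = (8626 − 6809)/[( 6809 + 8626)/2] = 1817/7717.5 = 0.235438…
%ΔIncome = (60530 − 72250)/[( 72250 + 60530)/2] = -11720/66390 = -0.176532…
E_income = (1817/7717.5) / (-11720/66390) = -1.3336…
E_income < 0 ⇒ inferior good.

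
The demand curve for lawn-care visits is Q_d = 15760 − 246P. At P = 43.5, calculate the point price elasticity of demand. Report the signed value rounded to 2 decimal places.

-2.12

dQ_d/dP = −246. At P = 43.5, Q_d = 15760 − 246(43.5) = 5059.
Ed = (dQ_d/dP)·(P/Q_d) = −246 × (43.5/5059) = -2.1152…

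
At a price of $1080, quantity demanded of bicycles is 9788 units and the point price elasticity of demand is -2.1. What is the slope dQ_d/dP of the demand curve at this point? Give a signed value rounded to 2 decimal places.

Ed = (dQ_d/dP)·(P/Q_d) ⇒ dQ_d/dP = Ed·Q_d/P = (-2.1)·9788/1080 = -19.0322…

-19.03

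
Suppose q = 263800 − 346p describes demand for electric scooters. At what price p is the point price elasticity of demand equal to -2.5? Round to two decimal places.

Ed = −346p/(263800 − 346p). Set this equal to -2.5:
346p = 2.5·(263800 − 346p) ⇒ 346p(1 + 2.5) = 2.5·263800
p = 2.5·263800 / (346·3.5) = 544.5912…

544.59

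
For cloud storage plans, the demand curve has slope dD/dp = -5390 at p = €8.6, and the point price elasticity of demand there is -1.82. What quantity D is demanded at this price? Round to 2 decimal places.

25469.23

Ed = (dD/dp)·(p/D) ⇒ D = (dD/dp)·p/Ed = (-5390)·8.6/(-1.82) = 25469.2307…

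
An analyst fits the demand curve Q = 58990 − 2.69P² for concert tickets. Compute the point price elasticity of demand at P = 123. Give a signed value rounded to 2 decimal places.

-4.45

dQ/dP = −2·2.69·P = -661.74. At P = 123, Q = 18292.99.
Ed = (dQ/dP)·(P/Q) = (-661.74) × (123/18292.99) = -4.4494…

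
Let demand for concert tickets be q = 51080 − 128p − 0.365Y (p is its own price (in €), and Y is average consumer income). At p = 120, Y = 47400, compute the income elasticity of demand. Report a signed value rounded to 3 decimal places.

At the given values, q = 51080 − 128(120) − 0.365(47400) = 18419.
∂q/∂Y = -0.365.
E = (-0.365) × (47400/18419) = -0.93930…

-0.939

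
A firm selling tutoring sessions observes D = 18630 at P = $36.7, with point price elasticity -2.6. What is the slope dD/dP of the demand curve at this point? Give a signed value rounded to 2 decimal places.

Ed = (dD/dP)·(P/D) ⇒ dD/dP = Ed·D/P = (-2.6)·18630/36.7 = -1319.8365…

-1319.84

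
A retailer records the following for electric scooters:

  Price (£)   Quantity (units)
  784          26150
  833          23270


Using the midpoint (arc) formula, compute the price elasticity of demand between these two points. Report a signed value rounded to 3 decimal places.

%ΔQ = (23270 − 26150) / [(26150 + 23270)/2] = -2880/24710 = -0.116552…
%ΔP = (833 − 784) / [(784 + 833)/2] = 49/808.5 = 0.060606…
Arc Ed = %ΔQ / %ΔP = (-2880/24710) / (49/808.5) = -1.92310…

-1.923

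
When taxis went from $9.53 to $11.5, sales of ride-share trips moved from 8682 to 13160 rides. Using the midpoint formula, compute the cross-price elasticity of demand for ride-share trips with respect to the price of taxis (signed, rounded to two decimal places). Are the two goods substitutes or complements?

2.19; substitutes

%ΔQ_{ride-share trips} = (13160 − 8682)/avg = 4478/10921 = 0.410035…
%ΔP_{taxis} = (11.5 − 9.53)/avg = 1.97/10.515 = 0.187351…
E_cross = (4478/10921) / (1.97/10.515) = 2.1885…
E_cross > 0 ⇒ the goods are substitutes.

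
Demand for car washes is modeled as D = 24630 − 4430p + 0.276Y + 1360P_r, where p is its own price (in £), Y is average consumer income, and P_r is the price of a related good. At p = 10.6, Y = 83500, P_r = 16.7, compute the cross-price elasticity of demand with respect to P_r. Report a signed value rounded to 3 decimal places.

At the given values, D = 24630 − 4430(10.6) + 0.276(83500) + 1360(16.7) = 23430.
∂D/∂P_r = 1360.
E = (1360) × (16.7/23430) = 0.96935…

0.969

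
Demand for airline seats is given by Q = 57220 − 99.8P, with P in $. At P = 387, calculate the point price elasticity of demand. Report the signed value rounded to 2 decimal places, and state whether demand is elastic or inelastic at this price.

-2.08; elastic

dQ/dP = −99.8. At P = 387, Q = 57220 − 99.8(387) = 18597.4.
Ed = (dQ/dP)·(P/Q) = −99.8 × (387/18597.4) = -2.0767…
|Ed| = 2.08 > 1, so demand is elastic.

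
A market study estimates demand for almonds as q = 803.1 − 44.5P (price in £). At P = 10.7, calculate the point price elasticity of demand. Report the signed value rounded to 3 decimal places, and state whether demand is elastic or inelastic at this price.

-1.456; elastic

dq/dP = −44.5. At P = 10.7, q = 803.1 − 44.5(10.7) = 326.95.
Ed = (dq/dP)·(P/q) = −44.5 × (10.7/326.95) = -1.45633…
|Ed| = 1.456 > 1, so demand is elastic.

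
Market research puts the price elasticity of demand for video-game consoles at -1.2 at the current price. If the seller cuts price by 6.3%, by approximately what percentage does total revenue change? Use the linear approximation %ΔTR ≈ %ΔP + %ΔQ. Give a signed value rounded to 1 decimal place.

%ΔQ ≈ Ed × %ΔP = (-1.2) × (-6.3%) = +7.5600%
%ΔTR ≈ %ΔP + %ΔQ = (-6.3%) + (+7.5600%) = +1.2600%

+1.3%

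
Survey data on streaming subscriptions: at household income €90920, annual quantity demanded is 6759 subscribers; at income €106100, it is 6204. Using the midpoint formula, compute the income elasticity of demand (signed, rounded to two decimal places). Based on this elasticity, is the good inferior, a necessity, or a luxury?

%ΔQ = (6204 − 6759)/[( 6759 + 6204)/2] = -555/6481.5 = -0.085628…
%ΔIncome = (106100 − 90920)/[( 90920 + 106100)/2] = 15180/98510 = 0.154096…
E_income = (-555/6481.5) / (15180/98510) = -0.5556…
E_income < 0 ⇒ inferior good.

-0.56; inferior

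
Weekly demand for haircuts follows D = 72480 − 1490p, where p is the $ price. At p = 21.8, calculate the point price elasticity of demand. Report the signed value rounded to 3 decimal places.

-0.812

dD/dp = −1490. At p = 21.8, D = 72480 − 1490(21.8) = 39998.
Ed = (dD/dp)·(p/D) = −1490 × (21.8/39998) = -0.81209…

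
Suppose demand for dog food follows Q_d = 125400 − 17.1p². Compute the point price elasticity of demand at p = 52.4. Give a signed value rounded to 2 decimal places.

dQ_d/dp = −2·17.1·p = -1792.08. At p = 52.4, Q_d = 78447.504.
Ed = (dQ_d/dp)·(p/Q_d) = (-1792.08) × (52.4/78447.504) = -1.1970…

-1.20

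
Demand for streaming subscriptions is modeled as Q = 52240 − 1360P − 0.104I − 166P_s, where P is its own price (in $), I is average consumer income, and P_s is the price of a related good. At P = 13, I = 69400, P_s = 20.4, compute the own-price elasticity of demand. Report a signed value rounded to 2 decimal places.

-0.74

At the given values, Q = 52240 − 1360(13) − 0.104(69400) − 166(20.4) = 23956.
∂Q/∂P = −1360.
E = (-1360) × (13/23956) = -0.7380…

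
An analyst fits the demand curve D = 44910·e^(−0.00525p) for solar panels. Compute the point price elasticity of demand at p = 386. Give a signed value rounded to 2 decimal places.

-2.03

dD/dp = −0.00525·D = -31.0745. At p = 386, D = 5918.96.
Ed = (dD/dp)·(p/D) = (-31.0745) × (386/5918.96) = -2.0265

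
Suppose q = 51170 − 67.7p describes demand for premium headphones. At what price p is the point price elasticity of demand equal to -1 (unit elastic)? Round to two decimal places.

Ed = −67.7p/(51170 − 67.7p). Set this equal to -1:
67.7p = 1·(51170 − 67.7p) ⇒ 67.7p(1 + 1) = 1·51170
p = 1·51170 / (67.7·2) = 377.9172…

377.92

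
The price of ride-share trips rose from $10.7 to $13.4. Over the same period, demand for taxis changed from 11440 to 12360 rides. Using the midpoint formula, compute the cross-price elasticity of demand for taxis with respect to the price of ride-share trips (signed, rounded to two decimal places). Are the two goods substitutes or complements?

0.35; substitutes

%ΔQ_{taxis} = (12360 − 11440)/avg = 920/11900 = 0.077310…
%ΔP_{ride-share trips} = (13.4 − 10.7)/avg = 2.7/12.05 = 0.224066…
E_cross = (920/11900) / (2.7/12.05) = 0.3450…
E_cross > 0 ⇒ the goods are substitutes.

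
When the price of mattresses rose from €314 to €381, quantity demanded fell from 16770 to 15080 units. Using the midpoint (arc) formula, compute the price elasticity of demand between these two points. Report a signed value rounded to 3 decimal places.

-0.550

%ΔQ = (15080 − 16770) / [(16770 + 15080)/2] = -1690/15925 = -0.106122…
%ΔP = (381 − 314) / [(314 + 381)/2] = 67/347.5 = 0.192805…
Arc Ed = %ΔQ / %ΔP = (-1690/15925) / (67/347.5) = -0.55041…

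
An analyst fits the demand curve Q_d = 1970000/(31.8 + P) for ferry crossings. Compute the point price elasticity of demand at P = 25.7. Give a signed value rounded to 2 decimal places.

dQ_d/dP = −1970000/(31.8 + P)² = -595.841. At P = 25.7, Q_d = 34260.9.
Ed = (dQ_d/dP)·(P/Q_d) = (-595.841) × (25.7/34260.9) = -0.4469…

-0.45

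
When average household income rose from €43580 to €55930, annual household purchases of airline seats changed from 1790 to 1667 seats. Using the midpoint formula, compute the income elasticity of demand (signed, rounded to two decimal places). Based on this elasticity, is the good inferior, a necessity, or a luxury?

%ΔQ = (1667 − 1790)/[( 1790 + 1667)/2] = -123/1728.5 = -0.071159…
%ΔIncome = (55930 − 43580)/[( 43580 + 55930)/2] = 12350/49755 = 0.248216…
E_income = (-123/1728.5) / (12350/49755) = -0.2866…
E_income < 0 ⇒ inferior good.

-0.29; inferior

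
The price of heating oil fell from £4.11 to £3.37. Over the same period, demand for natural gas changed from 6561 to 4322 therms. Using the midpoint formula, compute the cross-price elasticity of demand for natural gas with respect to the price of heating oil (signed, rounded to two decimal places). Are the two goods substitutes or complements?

2.08; substitutes

%ΔQ_{natural gas} = (4322 − 6561)/avg = -2239/5441.5 = -0.411467…
%ΔP_{heating oil} = (3.37 − 4.11)/avg = -0.74/3.74 = -0.197860…
E_cross = (-2239/5441.5) / (-0.74/3.74) = 2.0795…
E_cross > 0 ⇒ the goods are substitutes.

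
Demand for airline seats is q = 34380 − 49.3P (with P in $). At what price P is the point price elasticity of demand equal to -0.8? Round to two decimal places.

Ed = −49.3P/(34380 − 49.3P). Set this equal to -0.8:
49.3P = 0.8·(34380 − 49.3P) ⇒ 49.3P(1 + 0.8) = 0.8·34380
P = 0.8·34380 / (49.3·1.8) = 309.9391…

309.94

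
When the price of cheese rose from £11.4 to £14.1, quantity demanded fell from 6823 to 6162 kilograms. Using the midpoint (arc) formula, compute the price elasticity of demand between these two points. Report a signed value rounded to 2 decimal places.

%ΔQ = (6162 − 6823) / [(6823 + 6162)/2] = -661/6492.5 = -0.101809…
%ΔP = (14.1 − 11.4) / [(11.4 + 14.1)/2] = 2.7/12.75 = 0.211764…
Arc Ed = %ΔQ / %ΔP = (-661/6492.5) / (2.7/12.75) = -0.4807…

-0.48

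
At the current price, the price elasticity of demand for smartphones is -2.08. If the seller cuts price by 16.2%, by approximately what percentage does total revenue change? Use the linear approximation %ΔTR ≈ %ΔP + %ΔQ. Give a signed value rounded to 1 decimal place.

+17.5%

%ΔQ ≈ Ed × %ΔP = (-2.08) × (-16.2%) = +33.6960%
%ΔTR ≈ %ΔP + %ΔQ = (-16.2%) + (+33.6960%) = +17.4960%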